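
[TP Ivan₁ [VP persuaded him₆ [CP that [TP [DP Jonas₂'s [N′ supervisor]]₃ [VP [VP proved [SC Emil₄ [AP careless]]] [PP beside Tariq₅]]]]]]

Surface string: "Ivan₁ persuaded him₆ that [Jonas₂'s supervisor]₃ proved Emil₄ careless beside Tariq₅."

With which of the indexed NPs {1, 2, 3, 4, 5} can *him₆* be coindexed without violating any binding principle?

*him* is a pronoun, so Principle B applies: it must be free in its binding domain.
Binding domain of *him₆*: the matrix TP, whose subject is Ivan₁.
*Ivan₁* c-commands the pronoun within its binding domain → coindexation would violate Principle B.
*Jonas₂*: the pronoun c-commands this R-expression → coindexation would violate Principle C on *Jonas₂*.
*[Jonas₂'s supervisor]₃*: the pronoun c-commands this R-expression → coindexation would violate Principle C on *[Jonas₂'s supervisor]₃*.
*Emil₄*: the pronoun c-commands this R-expression → coindexation would violate Principle C on *Emil₄*.
*Tariq₅*: the pronoun c-commands this R-expression → coindexation would violate Principle C on *Tariq₅*.

none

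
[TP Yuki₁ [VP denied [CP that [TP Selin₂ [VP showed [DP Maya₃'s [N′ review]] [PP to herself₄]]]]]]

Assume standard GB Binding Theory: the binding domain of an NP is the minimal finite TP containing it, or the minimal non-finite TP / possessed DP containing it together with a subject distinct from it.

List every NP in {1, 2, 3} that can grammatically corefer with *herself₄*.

*herself* is an anaphor, so Principle A applies: it must be bound in its binding domain.
Binding domain of *herself₄*: the embedded TP, whose subject is Selin₂.
*Yuki₁* c-commands the anaphor but is outside its binding domain → cannot satisfy Principle A.
*Selin₂* c-commands the anaphor within its binding domain → licit binder.
*Maya₃* does not c-command the anaphor → cannot bind it.

{2}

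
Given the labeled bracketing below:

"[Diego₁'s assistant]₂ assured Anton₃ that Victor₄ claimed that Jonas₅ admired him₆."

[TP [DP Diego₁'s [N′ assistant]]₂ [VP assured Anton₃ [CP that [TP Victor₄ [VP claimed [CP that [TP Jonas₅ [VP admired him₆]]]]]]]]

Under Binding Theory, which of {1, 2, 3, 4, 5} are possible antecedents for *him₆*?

{1, 2, 3, 4}

*him* is a pronoun, so Principle B applies: it must be free in its binding domain.
Binding domain of *him₆*: the embedded TP, whose subject is Jonas₅.
*Diego₁* and the pronoun do not c-command one another → neither Principle B nor Principle C is at stake; coindexation permitted.
*[Diego₁'s assistant]₂* c-commands the pronoun but from outside its binding domain, and is not c-commanded by it → coindexation permitted.
*Anton₃* c-commands the pronoun but from outside its binding domain, and is not c-commanded by it → coindexation permitted.
*Victor₄* c-commands the pronoun but from outside its binding domain, and is not c-commanded by it → coindexation permitted.
*Jonas₅* c-commands the pronoun within its binding domain → coindexation would violate Principle B.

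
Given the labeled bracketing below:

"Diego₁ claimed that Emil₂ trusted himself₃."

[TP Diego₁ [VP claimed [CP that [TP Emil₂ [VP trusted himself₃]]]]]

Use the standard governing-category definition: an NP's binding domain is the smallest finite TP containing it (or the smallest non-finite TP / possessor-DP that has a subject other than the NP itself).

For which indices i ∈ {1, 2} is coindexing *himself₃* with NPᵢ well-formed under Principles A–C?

{2}

*himself* is an anaphor, so Principle A applies: it must be bound in its binding domain.
Binding domain of *himself₃*: the embedded TP, whose subject is Emil₂.
*Diego₁* c-commands the anaphor but is outside its binding domain → cannot satisfy Principle A.
*Emil₂* c-commands the anaphor within its binding domain → licit binder.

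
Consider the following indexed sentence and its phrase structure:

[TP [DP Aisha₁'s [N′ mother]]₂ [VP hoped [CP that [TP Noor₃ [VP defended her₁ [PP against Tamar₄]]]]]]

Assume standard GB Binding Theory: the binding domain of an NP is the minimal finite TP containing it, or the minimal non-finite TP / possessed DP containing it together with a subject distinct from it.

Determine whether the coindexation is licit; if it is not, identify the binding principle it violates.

grammatical

The two coindexed NPs are *Aisha₁* and *her₁*.
*her₁* is a pronoun; its binding domain is the embedded TP, whose subject is Noor₃. Within that domain it is c-commanded only by *Noor₃*, which carries a different index — the pronoun is free locally, so Principle B holds.
*Aisha₁* is an R-expression; *her₁* does not c-command it, and no other NP shares its index, so Principle C is satisfied.
All principles are respected.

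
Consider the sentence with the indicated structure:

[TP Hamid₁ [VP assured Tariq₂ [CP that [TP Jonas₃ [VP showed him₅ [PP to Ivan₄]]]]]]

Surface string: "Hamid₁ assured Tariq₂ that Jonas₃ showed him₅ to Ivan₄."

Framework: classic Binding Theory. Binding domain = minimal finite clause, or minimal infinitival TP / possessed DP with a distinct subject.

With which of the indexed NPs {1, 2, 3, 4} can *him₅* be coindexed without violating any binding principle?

{1, 2}

*him* is a pronoun, so Principle B applies: it must be free in its binding domain.
Binding domain of *him₅*: the embedded TP, whose subject is Jonas₃.
*Hamid₁* c-commands the pronoun but from outside its binding domain, and is not c-commanded by it → coindexation permitted.
*Tariq₂* c-commands the pronoun but from outside its binding domain, and is not c-commanded by it → coindexation permitted.
*Jonas₃* c-commands the pronoun within its binding domain → coindexation would violate Principle B.
*Ivan₄*: the pronoun c-commands this R-expression → coindexation would violate Principle C on *Ivan₄*.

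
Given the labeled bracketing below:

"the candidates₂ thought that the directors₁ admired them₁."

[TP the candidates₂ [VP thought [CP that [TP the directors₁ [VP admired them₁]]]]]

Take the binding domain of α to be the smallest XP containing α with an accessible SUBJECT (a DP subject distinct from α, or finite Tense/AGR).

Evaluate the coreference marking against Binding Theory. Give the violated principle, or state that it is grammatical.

Principle B

The two coindexed NPs are *the directors₁* and *them₁*.
*them₁* is a pronoun. Its binding domain is the embedded TP, whose subject is the directors₁.
*the directors₁* c-commands it within that domain and carries the same index.
The pronoun is locally bound → Principle B violation.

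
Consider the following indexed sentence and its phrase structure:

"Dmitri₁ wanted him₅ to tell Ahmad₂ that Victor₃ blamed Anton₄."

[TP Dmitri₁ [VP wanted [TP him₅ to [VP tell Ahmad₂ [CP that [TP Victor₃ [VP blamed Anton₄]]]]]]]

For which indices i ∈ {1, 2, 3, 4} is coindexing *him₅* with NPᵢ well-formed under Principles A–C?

none

*him* is a pronoun, so Principle B applies: it must be free in its binding domain.
Binding domain of *him₅*: the matrix TP, whose subject is Dmitri₁.
*Dmitri₁* c-commands the pronoun within its binding domain → coindexation would violate Principle B.
*Ahmad₂*: the pronoun c-commands this R-expression → coindexation would violate Principle C on *Ahmad₂*.
*Victor₃*: the pronoun c-commands this R-expression → coindexation would violate Principle C on *Victor₃*.
*Anton₄*: the pronoun c-commands this R-expression → coindexation would violate Principle C on *Anton₄*.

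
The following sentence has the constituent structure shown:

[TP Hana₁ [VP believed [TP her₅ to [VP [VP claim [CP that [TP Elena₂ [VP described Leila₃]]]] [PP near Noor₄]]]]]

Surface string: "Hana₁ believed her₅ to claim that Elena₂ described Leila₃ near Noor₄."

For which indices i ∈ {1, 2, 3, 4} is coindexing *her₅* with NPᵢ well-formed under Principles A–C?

*her* is a pronoun, so Principle B applies: it must be free in its binding domain.
Binding domain of *her₅*: the matrix TP, whose subject is Hana₁.
*Hana₁* c-commands the pronoun within its binding domain → coindexation would violate Principle B.
*Elena₂*: the pronoun c-commands this R-expression → coindexation would violate Principle C on *Elena₂*.
*Leila₃*: the pronoun c-commands this R-expression → coindexation would violate Principle C on *Leila₃*.
*Noor₄*: the pronoun c-commands this R-expression → coindexation would violate Principle C on *Noor₄*.

none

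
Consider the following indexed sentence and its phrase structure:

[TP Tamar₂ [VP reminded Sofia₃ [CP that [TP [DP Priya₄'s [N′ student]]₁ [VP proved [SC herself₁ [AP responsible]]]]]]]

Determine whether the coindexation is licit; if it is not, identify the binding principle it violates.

The two coindexed NPs are *[Priya₄'s student]₁* and *herself₁*.
*herself₁* is an anaphor; its binding domain is the embedded TP, whose subject is [Priya₄'s student]₁. *[Priya₄'s student]₁* c-commands it within that domain and shares its index, so Principle A is satisfied.
*[Priya₄'s student]₁* is an R-expression; *herself₁* does not c-command it, and no other NP shares its index, so Principle C is satisfied.
All principles are respected.

grammatical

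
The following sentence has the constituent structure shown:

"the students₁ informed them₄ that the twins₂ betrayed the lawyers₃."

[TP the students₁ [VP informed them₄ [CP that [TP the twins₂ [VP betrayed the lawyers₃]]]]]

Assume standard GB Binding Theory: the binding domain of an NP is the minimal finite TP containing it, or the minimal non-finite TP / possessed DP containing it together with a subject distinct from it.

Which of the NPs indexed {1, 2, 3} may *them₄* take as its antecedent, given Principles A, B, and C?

*them* is a pronoun, so Principle B applies: it must be free in its binding domain.
Binding domain of *them₄*: the matrix TP, whose subject is the students₁.
*the students₁* c-commands the pronoun within its binding domain → coindexation would violate Principle B.
*the twins₂*: the pronoun c-commands this R-expression → coindexation would violate Principle C on *the twins₂*.
*the lawyers₃*: the pronoun c-commands this R-expression → coindexation would violate Principle C on *the lawyers₃*.

none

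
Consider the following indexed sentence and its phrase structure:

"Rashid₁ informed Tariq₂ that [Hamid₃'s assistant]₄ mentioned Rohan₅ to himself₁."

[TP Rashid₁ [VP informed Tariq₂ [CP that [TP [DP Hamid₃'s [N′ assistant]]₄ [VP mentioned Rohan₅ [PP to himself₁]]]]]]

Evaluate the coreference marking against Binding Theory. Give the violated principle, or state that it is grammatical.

The two coindexed NPs are *Rashid₁* and *himself₁*.
*himself₁* is an anaphor. Principle A requires it to be bound within its binding domain — the embedded TP, whose subject is [Hamid₃'s assistant]₄.
Within that domain it is c-commanded by *[Hamid₃'s assistant]₄*, *Rohan₅*, none of which share its index.
*Rashid₁* does c-command the anaphor, but from outside its binding domain.
The anaphor is unbound in its domain → Principle A violation.

Principle A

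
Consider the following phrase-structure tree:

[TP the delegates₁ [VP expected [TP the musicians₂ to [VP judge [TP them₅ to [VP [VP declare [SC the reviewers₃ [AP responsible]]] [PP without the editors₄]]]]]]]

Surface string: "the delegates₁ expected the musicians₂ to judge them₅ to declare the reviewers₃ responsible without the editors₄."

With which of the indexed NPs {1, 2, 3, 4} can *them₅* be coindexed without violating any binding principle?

*them* is a pronoun, so Principle B applies: it must be free in its binding domain.
Binding domain of *them₅*: the embedded TP, whose subject is the musicians₂.
*the delegates₁* c-commands the pronoun but from outside its binding domain, and is not c-commanded by it → coindexation permitted.
*the musicians₂* c-commands the pronoun within its binding domain → coindexation would violate Principle B.
*the reviewers₃*: the pronoun c-commands this R-expression → coindexation would violate Principle C on *the reviewers₃*.
*the editors₄*: the pronoun c-commands this R-expression → coindexation would violate Principle C on *the editors₄*.

{1}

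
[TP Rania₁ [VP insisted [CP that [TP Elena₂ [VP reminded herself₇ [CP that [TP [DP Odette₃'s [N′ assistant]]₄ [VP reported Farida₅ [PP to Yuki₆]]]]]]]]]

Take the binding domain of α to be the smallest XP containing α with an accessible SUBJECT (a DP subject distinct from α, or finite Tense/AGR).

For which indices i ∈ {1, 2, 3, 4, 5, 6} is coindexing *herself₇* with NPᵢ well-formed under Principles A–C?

{2}

*herself* is an anaphor, so Principle A applies: it must be bound in its binding domain.
Binding domain of *herself₇*: the embedded TP, whose subject is Elena₂.
*Rania₁* c-commands the anaphor but is outside its binding domain → cannot satisfy Principle A.
*Elena₂* c-commands the anaphor within its binding domain → licit binder.
*Odette₃* does not c-command the anaphor → cannot bind it.
*[Odette₃'s assistant]₄* does not c-command the anaphor → cannot bind it.
*Farida₅* does not c-command the anaphor → cannot bind it.
*Yuki₆* does not c-command the anaphor → cannot bind it.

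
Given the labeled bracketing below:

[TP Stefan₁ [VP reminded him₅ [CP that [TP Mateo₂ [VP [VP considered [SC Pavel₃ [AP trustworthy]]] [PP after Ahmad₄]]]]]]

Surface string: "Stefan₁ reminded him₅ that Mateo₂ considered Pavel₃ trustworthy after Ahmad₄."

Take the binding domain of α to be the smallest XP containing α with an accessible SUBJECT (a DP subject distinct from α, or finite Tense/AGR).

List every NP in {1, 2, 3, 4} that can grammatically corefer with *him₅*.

none

*him* is a pronoun, so Principle B applies: it must be free in its binding domain.
Binding domain of *him₅*: the matrix TP, whose subject is Stefan₁.
*Stefan₁* c-commands the pronoun within its binding domain → coindexation would violate Principle B.
*Mateo₂*: the pronoun c-commands this R-expression → coindexation would violate Principle C on *Mateo₂*.
*Pavel₃*: the pronoun c-commands this R-expression → coindexation would violate Principle C on *Pavel₃*.
*Ahmad₄*: the pronoun c-commands this R-expression → coindexation would violate Principle C on *Ahmad₄*.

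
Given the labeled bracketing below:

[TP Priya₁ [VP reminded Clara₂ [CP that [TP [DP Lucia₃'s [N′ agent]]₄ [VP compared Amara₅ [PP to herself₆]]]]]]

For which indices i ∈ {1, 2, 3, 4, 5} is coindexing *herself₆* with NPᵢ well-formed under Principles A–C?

*herself* is an anaphor, so Principle A applies: it must be bound in its binding domain.
Binding domain of *herself₆*: the embedded TP, whose subject is [Lucia₃'s agent]₄.
*Priya₁* c-commands the anaphor but is outside its binding domain → cannot satisfy Principle A.
*Clara₂* c-commands the anaphor but is outside its binding domain → cannot satisfy Principle A.
*Lucia₃* does not c-command the anaphor → cannot bind it.
*[Lucia₃'s agent]₄* c-commands the anaphor within its binding domain → licit binder.
*Amara₅* c-commands the anaphor within its binding domain → licit binder.

{4, 5}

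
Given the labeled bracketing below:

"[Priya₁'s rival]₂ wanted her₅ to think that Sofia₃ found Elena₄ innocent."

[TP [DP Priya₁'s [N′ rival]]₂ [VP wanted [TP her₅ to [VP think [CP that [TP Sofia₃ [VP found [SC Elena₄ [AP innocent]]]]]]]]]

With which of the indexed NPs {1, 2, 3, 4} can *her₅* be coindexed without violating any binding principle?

{1}

*her* is a pronoun, so Principle B applies: it must be free in its binding domain.
Binding domain of *her₅*: the matrix TP, whose subject is [Priya₁'s rival]₂.
*Priya₁* and the pronoun do not c-command one another → neither Principle B nor Principle C is at stake; coindexation permitted.
*[Priya₁'s rival]₂* c-commands the pronoun within its binding domain → coindexation would violate Principle B.
*Sofia₃*: the pronoun c-commands this R-expression → coindexation would violate Principle C on *Sofia₃*.
*Elena₄*: the pronoun c-commands this R-expression → coindexation would violate Principle C on *Elena₄*.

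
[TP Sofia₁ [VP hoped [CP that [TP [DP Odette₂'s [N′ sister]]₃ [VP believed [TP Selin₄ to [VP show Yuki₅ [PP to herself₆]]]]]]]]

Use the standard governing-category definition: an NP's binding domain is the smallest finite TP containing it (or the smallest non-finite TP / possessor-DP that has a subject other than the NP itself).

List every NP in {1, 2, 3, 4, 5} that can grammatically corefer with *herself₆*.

*herself* is an anaphor, so Principle A applies: it must be bound in its binding domain.
Binding domain of *herself₆*: the embedded TP, whose subject is Selin₄.
*Sofia₁* c-commands the anaphor but is outside its binding domain → cannot satisfy Principle A.
*Odette₂* does not c-command the anaphor → cannot bind it.
*[Odette₂'s sister]₃* c-commands the anaphor but is outside its binding domain → cannot satisfy Principle A.
*Selin₄* c-commands the anaphor within its binding domain → licit binder.
*Yuki₅* c-commands the anaphor within its binding domain → licit binder.

{4, 5}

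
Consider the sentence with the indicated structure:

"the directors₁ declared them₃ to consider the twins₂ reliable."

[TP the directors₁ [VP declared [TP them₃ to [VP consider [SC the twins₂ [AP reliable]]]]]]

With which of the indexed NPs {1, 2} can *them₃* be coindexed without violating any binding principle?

none

*them* is a pronoun, so Principle B applies: it must be free in its binding domain.
Binding domain of *them₃*: the matrix TP, whose subject is the directors₁.
*the directors₁* c-commands the pronoun within its binding domain → coindexation would violate Principle B.
*the twins₂*: the pronoun c-commands this R-expression → coindexation would violate Principle C on *the twins₂*.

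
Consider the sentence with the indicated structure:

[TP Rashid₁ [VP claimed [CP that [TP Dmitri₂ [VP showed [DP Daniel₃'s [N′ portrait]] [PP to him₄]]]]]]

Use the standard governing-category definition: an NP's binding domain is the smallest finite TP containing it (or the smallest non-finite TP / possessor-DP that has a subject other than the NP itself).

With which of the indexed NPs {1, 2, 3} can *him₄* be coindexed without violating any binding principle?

*him* is a pronoun, so Principle B applies: it must be free in its binding domain.
Binding domain of *him₄*: the embedded TP, whose subject is Dmitri₂.
*Rashid₁* c-commands the pronoun but from outside its binding domain, and is not c-commanded by it → coindexation permitted.
*Dmitri₂* c-commands the pronoun within its binding domain → coindexation would violate Principle B.
*Daniel₃* and the pronoun do not c-command one another → neither Principle B nor Principle C is at stake; coindexation permitted.

{1, 3}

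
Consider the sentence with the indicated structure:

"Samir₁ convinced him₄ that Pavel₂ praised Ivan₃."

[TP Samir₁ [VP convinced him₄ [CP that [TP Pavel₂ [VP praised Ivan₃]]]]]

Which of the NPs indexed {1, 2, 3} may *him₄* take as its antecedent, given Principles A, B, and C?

*him* is a pronoun, so Principle B applies: it must be free in its binding domain.
Binding domain of *him₄*: the matrix TP, whose subject is Samir₁.
*Samir₁* c-commands the pronoun within its binding domain → coindexation would violate Principle B.
*Pavel₂*: the pronoun c-commands this R-expression → coindexation would violate Principle C on *Pavel₂*.
*Ivan₃*: the pronoun c-commands this R-expression → coindexation would violate Principle C on *Ivan₃*.

none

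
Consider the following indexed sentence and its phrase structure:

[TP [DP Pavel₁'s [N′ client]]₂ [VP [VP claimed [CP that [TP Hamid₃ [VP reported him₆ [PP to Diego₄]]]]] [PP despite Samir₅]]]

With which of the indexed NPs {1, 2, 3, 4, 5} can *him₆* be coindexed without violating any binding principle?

*him* is a pronoun, so Principle B applies: it must be free in its binding domain.
Binding domain of *him₆*: the embedded TP, whose subject is Hamid₃.
*Pavel₁* and the pronoun do not c-command one another → neither Principle B nor Principle C is at stake; coindexation permitted.
*[Pavel₁'s client]₂* c-commands the pronoun but from outside its binding domain, and is not c-commanded by it → coindexation permitted.
*Hamid₃* c-commands the pronoun within its binding domain → coindexation would violate Principle B.
*Diego₄*: the pronoun c-commands this R-expression → coindexation would violate Principle C on *Diego₄*.
*Samir₅* and the pronoun do not c-command one another → neither Principle B nor Principle C is at stake; coindexation permitted.

{1, 2, 5}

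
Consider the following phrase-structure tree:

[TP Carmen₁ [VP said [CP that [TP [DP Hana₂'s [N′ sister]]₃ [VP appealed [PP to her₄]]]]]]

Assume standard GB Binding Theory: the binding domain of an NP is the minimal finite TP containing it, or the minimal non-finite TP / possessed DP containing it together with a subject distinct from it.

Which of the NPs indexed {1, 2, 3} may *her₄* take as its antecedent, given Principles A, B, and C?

*her* is a pronoun, so Principle B applies: it must be free in its binding domain.
Binding domain of *her₄*: the embedded TP, whose subject is [Hana₂'s sister]₃.
*Carmen₁* c-commands the pronoun but from outside its binding domain, and is not c-commanded by it → coindexation permitted.
*Hana₂* and the pronoun do not c-command one another → neither Principle B nor Principle C is at stake; coindexation permitted.
*[Hana₂'s sister]₃* c-commands the pronoun within its binding domain → coindexation would violate Principle B.

{1, 2}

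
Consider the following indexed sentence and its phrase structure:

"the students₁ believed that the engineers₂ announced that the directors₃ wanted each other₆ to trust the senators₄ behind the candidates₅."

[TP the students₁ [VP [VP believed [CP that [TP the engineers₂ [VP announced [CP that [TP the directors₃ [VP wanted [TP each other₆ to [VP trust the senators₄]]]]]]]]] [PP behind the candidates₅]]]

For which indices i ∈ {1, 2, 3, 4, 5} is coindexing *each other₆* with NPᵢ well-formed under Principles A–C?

*each other* is an anaphor, so Principle A applies: it must be bound in its binding domain.
Binding domain of *each other₆*: the embedded TP, whose subject is the directors₃.
*the students₁* c-commands the anaphor but is outside its binding domain → cannot satisfy Principle A.
*the engineers₂* c-commands the anaphor but is outside its binding domain → cannot satisfy Principle A.
*the directors₃* c-commands the anaphor within its binding domain → licit binder.
*the senators₄* does not c-command the anaphor → cannot bind it.
*the candidates₅* does not c-command the anaphor → cannot bind it.

{3}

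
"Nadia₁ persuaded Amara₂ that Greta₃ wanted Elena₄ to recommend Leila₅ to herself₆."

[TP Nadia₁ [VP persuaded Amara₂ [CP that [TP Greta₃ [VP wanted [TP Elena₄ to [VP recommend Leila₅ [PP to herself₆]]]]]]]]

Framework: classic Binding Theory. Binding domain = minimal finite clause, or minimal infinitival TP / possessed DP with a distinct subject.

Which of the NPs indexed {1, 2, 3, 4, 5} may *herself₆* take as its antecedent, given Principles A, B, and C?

*herself* is an anaphor, so Principle A applies: it must be bound in its binding domain.
Binding domain of *herself₆*: the embedded TP, whose subject is Elena₄.
*Nadia₁* c-commands the anaphor but is outside its binding domain → cannot satisfy Principle A.
*Amara₂* c-commands the anaphor but is outside its binding domain → cannot satisfy Principle A.
*Greta₃* c-commands the anaphor but is outside its binding domain → cannot satisfy Principle A.
*Elena₄* c-commands the anaphor within its binding domain → licit binder.
*Leila₅* c-commands the anaphor within its binding domain → licit binder.

{4, 5}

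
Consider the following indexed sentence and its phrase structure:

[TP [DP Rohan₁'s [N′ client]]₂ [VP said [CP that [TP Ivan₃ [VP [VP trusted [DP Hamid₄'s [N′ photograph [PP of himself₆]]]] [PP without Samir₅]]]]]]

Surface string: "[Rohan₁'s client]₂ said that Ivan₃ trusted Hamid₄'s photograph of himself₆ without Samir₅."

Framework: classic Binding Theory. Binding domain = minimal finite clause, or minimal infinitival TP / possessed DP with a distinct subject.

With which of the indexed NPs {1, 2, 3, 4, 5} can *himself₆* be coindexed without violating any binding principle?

{4}

*himself* is an anaphor, so Principle A applies: it must be bound in its binding domain.
Binding domain of *himself₆*: the possessed DP, whose subject is Hamid₄.
*Rohan₁* does not c-command the anaphor → cannot bind it.
*[Rohan₁'s client]₂* c-commands the anaphor but is outside its binding domain → cannot satisfy Principle A.
*Ivan₃* c-commands the anaphor but is outside its binding domain → cannot satisfy Principle A.
*Hamid₄* c-commands the anaphor within its binding domain → licit binder.
*Samir₅* does not c-command the anaphor → cannot bind it.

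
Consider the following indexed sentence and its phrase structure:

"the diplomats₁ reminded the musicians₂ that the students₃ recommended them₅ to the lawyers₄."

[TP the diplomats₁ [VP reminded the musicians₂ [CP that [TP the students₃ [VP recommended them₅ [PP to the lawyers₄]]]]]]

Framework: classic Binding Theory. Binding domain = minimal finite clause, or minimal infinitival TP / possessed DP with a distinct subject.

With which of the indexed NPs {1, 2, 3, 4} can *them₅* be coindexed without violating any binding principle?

*them* is a pronoun, so Principle B applies: it must be free in its binding domain.
Binding domain of *them₅*: the embedded TP, whose subject is the students₃.
*the diplomats₁* c-commands the pronoun but from outside its binding domain, and is not c-commanded by it → coindexation permitted.
*the musicians₂* c-commands the pronoun but from outside its binding domain, and is not c-commanded by it → coindexation permitted.
*the students₃* c-commands the pronoun within its binding domain → coindexation would violate Principle B.
*the lawyers₄*: the pronoun c-commands this R-expression → coindexation would violate Principle C on *the lawyers₄*.

{1, 2}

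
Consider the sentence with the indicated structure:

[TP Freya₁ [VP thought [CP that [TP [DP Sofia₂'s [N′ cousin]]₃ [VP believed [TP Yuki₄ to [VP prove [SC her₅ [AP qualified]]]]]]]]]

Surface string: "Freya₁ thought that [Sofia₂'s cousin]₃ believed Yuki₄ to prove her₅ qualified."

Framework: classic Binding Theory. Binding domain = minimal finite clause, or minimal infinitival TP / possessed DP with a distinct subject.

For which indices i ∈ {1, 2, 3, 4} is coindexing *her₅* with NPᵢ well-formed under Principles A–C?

{1, 2, 3}

*her* is a pronoun, so Principle B applies: it must be free in its binding domain.
Binding domain of *her₅*: the embedded TP, whose subject is Yuki₄.
*Freya₁* c-commands the pronoun but from outside its binding domain, and is not c-commanded by it → coindexation permitted.
*Sofia₂* and the pronoun do not c-command one another → neither Principle B nor Principle C is at stake; coindexation permitted.
*[Sofia₂'s cousin]₃* c-commands the pronoun but from outside its binding domain, and is not c-commanded by it → coindexation permitted.
*Yuki₄* c-commands the pronoun within its binding domain → coindexation would violate Principle B.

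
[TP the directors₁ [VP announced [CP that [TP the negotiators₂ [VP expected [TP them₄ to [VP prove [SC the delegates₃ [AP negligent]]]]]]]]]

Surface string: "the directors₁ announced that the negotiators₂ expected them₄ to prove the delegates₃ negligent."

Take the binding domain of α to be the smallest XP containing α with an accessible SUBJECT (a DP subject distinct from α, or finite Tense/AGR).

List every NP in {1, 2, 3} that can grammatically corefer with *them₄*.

*them* is a pronoun, so Principle B applies: it must be free in its binding domain.
Binding domain of *them₄*: the embedded TP, whose subject is the negotiators₂.
*the directors₁* c-commands the pronoun but from outside its binding domain, and is not c-commanded by it → coindexation permitted.
*the negotiators₂* c-commands the pronoun within its binding domain → coindexation would violate Principle B.
*the delegates₃*: the pronoun c-commands this R-expression → coindexation would violate Principle C on *the delegates₃*.

{1}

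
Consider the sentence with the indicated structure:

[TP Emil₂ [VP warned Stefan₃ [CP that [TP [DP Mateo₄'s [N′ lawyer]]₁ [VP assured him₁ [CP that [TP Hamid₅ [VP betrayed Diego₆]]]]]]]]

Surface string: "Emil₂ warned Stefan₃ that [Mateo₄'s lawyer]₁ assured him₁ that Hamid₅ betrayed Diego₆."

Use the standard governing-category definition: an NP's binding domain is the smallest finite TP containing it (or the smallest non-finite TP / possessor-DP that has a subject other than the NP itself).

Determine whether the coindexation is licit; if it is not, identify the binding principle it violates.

Principle B

The two coindexed NPs are *[Mateo₄'s lawyer]₁* and *him₁*.
*him₁* is a pronoun. Its binding domain is the embedded TP, whose subject is [Mateo₄'s lawyer]₁.
*[Mateo₄'s lawyer]₁* c-commands it within that domain and carries the same index.
The pronoun is locally bound → Principle B violation.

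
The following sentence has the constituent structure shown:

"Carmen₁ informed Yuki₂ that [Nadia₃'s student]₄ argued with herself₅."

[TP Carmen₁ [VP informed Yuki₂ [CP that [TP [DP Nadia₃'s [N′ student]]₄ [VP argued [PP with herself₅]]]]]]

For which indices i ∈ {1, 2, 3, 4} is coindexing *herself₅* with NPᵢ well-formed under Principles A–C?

*herself* is an anaphor, so Principle A applies: it must be bound in its binding domain.
Binding domain of *herself₅*: the embedded TP, whose subject is [Nadia₃'s student]₄.
*Carmen₁* c-commands the anaphor but is outside its binding domain → cannot satisfy Principle A.
*Yuki₂* c-commands the anaphor but is outside its binding domain → cannot satisfy Principle A.
*Nadia₃* does not c-command the anaphor → cannot bind it.
*[Nadia₃'s student]₄* c-commands the anaphor within its binding domain → licit binder.

{4}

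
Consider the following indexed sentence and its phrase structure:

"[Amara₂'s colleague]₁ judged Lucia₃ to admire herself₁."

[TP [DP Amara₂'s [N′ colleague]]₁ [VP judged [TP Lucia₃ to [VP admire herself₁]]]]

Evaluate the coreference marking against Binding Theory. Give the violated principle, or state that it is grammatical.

The two coindexed NPs are *[Amara₂'s colleague]₁* and *herself₁*.
*herself₁* is an anaphor. Principle A requires it to be bound within its binding domain — the embedded TP, whose subject is Lucia₃.
Within that domain it is c-commanded by *Lucia₃*, which does not share its index.
*[Amara₂'s colleague]₁* does c-command the anaphor, but from outside its binding domain.
The anaphor is unbound in its domain → Principle A violation.

Principle A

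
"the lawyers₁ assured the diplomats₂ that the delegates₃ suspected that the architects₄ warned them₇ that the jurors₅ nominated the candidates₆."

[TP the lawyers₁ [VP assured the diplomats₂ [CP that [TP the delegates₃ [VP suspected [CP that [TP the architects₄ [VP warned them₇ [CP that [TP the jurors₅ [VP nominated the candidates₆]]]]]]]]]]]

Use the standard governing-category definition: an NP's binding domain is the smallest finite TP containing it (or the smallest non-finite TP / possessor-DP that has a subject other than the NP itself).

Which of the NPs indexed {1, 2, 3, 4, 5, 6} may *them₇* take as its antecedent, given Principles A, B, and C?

{1, 2, 3}

*them* is a pronoun, so Principle B applies: it must be free in its binding domain.
Binding domain of *them₇*: the embedded TP, whose subject is the architects₄.
*the lawyers₁* c-commands the pronoun but from outside its binding domain, and is not c-commanded by it → coindexation permitted.
*the diplomats₂* c-commands the pronoun but from outside its binding domain, and is not c-commanded by it → coindexation permitted.
*the delegates₃* c-commands the pronoun but from outside its binding domain, and is not c-commanded by it → coindexation permitted.
*the architects₄* c-commands the pronoun within its binding domain → coindexation would violate Principle B.
*the jurors₅*: the pronoun c-commands this R-expression → coindexation would violate Principle C on *the jurors₅*.
*the candidates₆*: the pronoun c-commands this R-expression → coindexation would violate Principle C on *the candidates₆*.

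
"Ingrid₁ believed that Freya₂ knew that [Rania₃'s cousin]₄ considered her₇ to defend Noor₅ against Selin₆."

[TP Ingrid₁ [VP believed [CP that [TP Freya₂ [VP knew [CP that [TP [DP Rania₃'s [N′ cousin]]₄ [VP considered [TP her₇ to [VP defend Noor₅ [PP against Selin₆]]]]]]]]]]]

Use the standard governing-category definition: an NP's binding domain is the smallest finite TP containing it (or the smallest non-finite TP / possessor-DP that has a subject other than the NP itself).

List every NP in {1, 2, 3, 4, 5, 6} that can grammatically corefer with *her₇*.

{1, 2, 3}

*her* is a pronoun, so Principle B applies: it must be free in its binding domain.
Binding domain of *her₇*: the embedded TP, whose subject is [Rania₃'s cousin]₄.
*Ingrid₁* c-commands the pronoun but from outside its binding domain, and is not c-commanded by it → coindexation permitted.
*Freya₂* c-commands the pronoun but from outside its binding domain, and is not c-commanded by it → coindexation permitted.
*Rania₃* and the pronoun do not c-command one another → neither Principle B nor Principle C is at stake; coindexation permitted.
*[Rania₃'s cousin]₄* c-commands the pronoun within its binding domain → coindexation would violate Principle B.
*Noor₅*: the pronoun c-commands this R-expression → coindexation would violate Principle C on *Noor₅*.
*Selin₆*: the pronoun c-commands this R-expression → coindexation would violate Principle C on *Selin₆*.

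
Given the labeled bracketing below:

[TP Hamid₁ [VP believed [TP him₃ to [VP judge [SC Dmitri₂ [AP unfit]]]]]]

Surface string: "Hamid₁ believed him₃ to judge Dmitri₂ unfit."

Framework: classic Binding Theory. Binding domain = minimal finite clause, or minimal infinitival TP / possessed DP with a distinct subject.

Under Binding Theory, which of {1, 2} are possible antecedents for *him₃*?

*him* is a pronoun, so Principle B applies: it must be free in its binding domain.
Binding domain of *him₃*: the matrix TP, whose subject is Hamid₁.
*Hamid₁* c-commands the pronoun within its binding domain → coindexation would violate Principle B.
*Dmitri₂*: the pronoun c-commands this R-expression → coindexation would violate Principle C on *Dmitri₂*.

none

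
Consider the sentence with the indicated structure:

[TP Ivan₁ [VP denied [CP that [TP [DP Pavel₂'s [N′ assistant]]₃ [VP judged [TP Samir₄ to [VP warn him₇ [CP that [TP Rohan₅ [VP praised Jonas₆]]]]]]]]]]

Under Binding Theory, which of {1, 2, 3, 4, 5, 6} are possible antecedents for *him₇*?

*him* is a pronoun, so Principle B applies: it must be free in its binding domain.
Binding domain of *him₇*: the embedded TP, whose subject is Samir₄.
*Ivan₁* c-commands the pronoun but from outside its binding domain, and is not c-commanded by it → coindexation permitted.
*Pavel₂* and the pronoun do not c-command one another → neither Principle B nor Principle C is at stake; coindexation permitted.
*[Pavel₂'s assistant]₃* c-commands the pronoun but from outside its binding domain, and is not c-commanded by it → coindexation permitted.
*Samir₄* c-commands the pronoun within its binding domain → coindexation would violate Principle B.
*Rohan₅*: the pronoun c-commands this R-expression → coindexation would violate Principle C on *Rohan₅*.
*Jonas₆*: the pronoun c-commands this R-expression → coindexation would violate Principle C on *Jonas₆*.

{1, 2, 3}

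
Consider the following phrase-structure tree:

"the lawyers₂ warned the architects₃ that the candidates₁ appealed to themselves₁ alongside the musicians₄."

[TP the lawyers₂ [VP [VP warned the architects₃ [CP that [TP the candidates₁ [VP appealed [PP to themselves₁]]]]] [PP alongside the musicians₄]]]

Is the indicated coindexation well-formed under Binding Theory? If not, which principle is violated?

grammatical

The two coindexed NPs are *the candidates₁* and *themselves₁*.
*themselves₁* is an anaphor; its binding domain is the embedded TP, whose subject is the candidates₁. *the candidates₁* c-commands it within that domain and shares its index, so Principle A is satisfied.
*the candidates₁* is an R-expression; *themselves₁* does not c-command it, and no other NP shares its index, so Principle C is satisfied.
All principles are respected.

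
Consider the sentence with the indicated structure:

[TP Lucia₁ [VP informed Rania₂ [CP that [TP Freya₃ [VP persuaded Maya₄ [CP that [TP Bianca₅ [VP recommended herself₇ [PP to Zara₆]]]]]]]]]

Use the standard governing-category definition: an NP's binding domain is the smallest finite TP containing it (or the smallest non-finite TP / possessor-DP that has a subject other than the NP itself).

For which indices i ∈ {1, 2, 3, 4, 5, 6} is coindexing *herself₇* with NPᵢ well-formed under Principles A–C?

{5}

*herself* is an anaphor, so Principle A applies: it must be bound in its binding domain.
Binding domain of *herself₇*: the embedded TP, whose subject is Bianca₅.
*Lucia₁* c-commands the anaphor but is outside its binding domain → cannot satisfy Principle A.
*Rania₂* c-commands the anaphor but is outside its binding domain → cannot satisfy Principle A.
*Freya₃* c-commands the anaphor but is outside its binding domain → cannot satisfy Principle A.
*Maya₄* c-commands the anaphor but is outside its binding domain → cannot satisfy Principle A.
*Bianca₅* c-commands the anaphor within its binding domain → licit binder.
*Zara₆* does not c-command the anaphor → cannot bind it.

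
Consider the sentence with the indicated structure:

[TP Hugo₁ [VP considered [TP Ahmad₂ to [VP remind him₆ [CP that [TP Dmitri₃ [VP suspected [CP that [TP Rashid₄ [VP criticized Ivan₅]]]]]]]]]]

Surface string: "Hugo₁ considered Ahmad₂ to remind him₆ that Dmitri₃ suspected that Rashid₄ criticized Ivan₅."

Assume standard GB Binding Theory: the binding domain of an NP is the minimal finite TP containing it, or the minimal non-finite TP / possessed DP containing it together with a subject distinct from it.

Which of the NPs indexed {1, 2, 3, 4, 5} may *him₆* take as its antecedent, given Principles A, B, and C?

*him* is a pronoun, so Principle B applies: it must be free in its binding domain.
Binding domain of *him₆*: the embedded TP, whose subject is Ahmad₂.
*Hugo₁* c-commands the pronoun but from outside its binding domain, and is not c-commanded by it → coindexation permitted.
*Ahmad₂* c-commands the pronoun within its binding domain → coindexation would violate Principle B.
*Dmitri₃*: the pronoun c-commands this R-expression → coindexation would violate Principle C on *Dmitri₃*.
*Rashid₄*: the pronoun c-commands this R-expression → coindexation would violate Principle C on *Rashid₄*.
*Ivan₅*: the pronoun c-commands this R-expression → coindexation would violate Principle C on *Ivan₅*.

{1}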